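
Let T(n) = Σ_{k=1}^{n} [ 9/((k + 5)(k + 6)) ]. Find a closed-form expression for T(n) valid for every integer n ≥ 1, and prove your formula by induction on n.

T(n) = 3n/(2(n + 6))

We claim T(n) = 3n/(2(n + 6)) for all n ≥ 1.
For the base case n = 1: T(1) = 3/14, and the closed form gives 3/14. They agree.
For the inductive step, assume it holds for an arbitrary k ≥ 1, so T(k) = 3k/(2(k + 6)).
Then T(k+1) = T(k) + (9/((k + 6)(k + 7))) = (3k/(2(k + 6))) + (9/((k + 6)(k + 7))).
Simplifying, T(k+1) = 3(k + 1)/(2(k + 7)) = 3(k+1)/(2((k+1) + 6)),
which is the closed form with n = k+1.
By the principle of mathematical induction, the result holds for all n ≥ 1.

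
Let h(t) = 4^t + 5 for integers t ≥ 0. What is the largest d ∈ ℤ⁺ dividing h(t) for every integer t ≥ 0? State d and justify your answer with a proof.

d = 3

Computing the first values: h(0) = 6 and h(1) = 9; gcd(6, 9) = 3, so d ≤ 3.
We prove 3 | 4^t + 5 for all t ≥ 0 by induction on t.
Base case (t = 0): h(0) = 6 = 3·(2), so 3 | h(0).
Suppose the result is true for t = i, i.e. 3 | h(i). Then
h(i+1) = 4^(i+1) + 5 = 4·(4^i + 5) - 15 = 4·h(i) - 15. The first term is divisible by 3 by the inductive hypothesis, and -15 is divisible by 3. Hence 3 | h(i+1).
Hence, by induction on t, the claim holds for every t ≥ 0.
Therefore the largest such d is 3.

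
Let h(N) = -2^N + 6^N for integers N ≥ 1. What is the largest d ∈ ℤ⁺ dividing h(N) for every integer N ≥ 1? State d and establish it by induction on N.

d = 4

Computing the first values: h(1) = 4 and h(2) = 32; gcd(4, 32) = 4, so d ≤ 4.
We prove 4 | -2^N + 6^N for all N ≥ 1 by induction on N.
Base case (N = 1): h(1) = 4 = 4·(1), so 4 | h(1).
Inductive step: suppose the statement holds for some m ≥ 1, i.e. 4 | h(m). Then
6^{m+1} − 2^{m+1} = 6·6^m − 2·2^m = 6·(6^m − 2^m) + (4)·2^m. The first term is divisible by 4 by the inductive hypothesis, and the second term (4)·2^m is divisible by 4 since 4 | 4. Hence 4 | h(m+1).
By the principle of mathematical induction, the result holds for all N ≥ 1.
Therefore the largest such d is 4.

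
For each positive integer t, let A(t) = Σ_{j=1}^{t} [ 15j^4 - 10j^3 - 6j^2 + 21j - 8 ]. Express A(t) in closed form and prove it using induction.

A(t) = t(3t^4 + 5t^3 - 2t^2 + 5t + 1)

We claim A(t) = t(3t^4 + 5t^3 - 2t^2 + 5t + 1) for all t ≥ 1.
Base step (t = 1): A(1) = 12, and the closed form gives 12. They agree.
For the inductive step, assume it holds for an arbitrary j ≥ 1, so A(j) = j(3j^4 + 5j^3 - 2j^2 + 5j + 1).
Then A(j+1) = A(j) + (15j^4 + 50j^3 + 54j^2 + 39j + 12) = (j(3j^4 + 5j^3 - 2j^2 + 5j + 1)) + (15j^4 + 50j^3 + 54j^2 + 39j + 12).
Simplifying, A(j+1) = (j + 1)(3j^4 + 17j^3 + 31j^2 + 28j + 12) = (j+1)(3(j+1)^4 + 5(j+1)^3 - 2(j+1)^2 + 5(j+1) + 1),
which is the closed form with t = j+1.
This completes the induction.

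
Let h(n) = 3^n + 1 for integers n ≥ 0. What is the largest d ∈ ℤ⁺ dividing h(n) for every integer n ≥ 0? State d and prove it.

Computing the first values: h(0) = 2 and h(1) = 4; gcd(2, 4) = 2, so d ≤ 2.
We prove 2 | 3^n + 1 for all n ≥ 0 by induction on n.
Base step (n = 0): h(0) = 2 = 2·(1), so 2 | h(0).
Inductive step: suppose the statement holds for some p ≥ 0, i.e. 2 | h(p). Then
h(p+1) = 3^(p+1) + 1 = 3·(3^p + 1) - 2 = 3·h(p) - 2. The first term is divisible by 2 by the inductive hypothesis, and -2 is divisible by 2. Hence 2 | h(p+1).
Hence, by induction on n, the claim holds for every n ≥ 0.
Therefore the largest such d is 2.

d = 2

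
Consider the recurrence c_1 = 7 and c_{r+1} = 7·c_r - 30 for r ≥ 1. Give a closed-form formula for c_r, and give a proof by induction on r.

c_r = 2·7^(r - 1) + 5

Computing the first terms: c_1 = 7, c_2 = 19, c_3 = 103. This suggests c_r = 2·7^(r - 1) + 5.
Base case (r = 1): the formula gives 7 = 7 = c_1.
Inductive step: suppose the statement holds for some i ≥ 1, so c_i = 2·7^(i - 1) + 5.
Then c_{i+1} = 7·c_i - 30 = 7·(2·7^(i - 1) + 5) - 30 = 2·7^i + 5 = 2·7^((i+1) - 1) + 5,
which is the claimed formula at r = i+1.
Hence, by induction on r, the claim holds for every r ≥ 1.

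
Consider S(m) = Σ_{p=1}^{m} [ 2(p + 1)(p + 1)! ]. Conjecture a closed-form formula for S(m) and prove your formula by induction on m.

S(m) = 2(m + 2)! - 4

We claim S(m) = 2(m + 2)! - 4 for all m ≥ 1.
When m = 1: S(1) = 8, and the closed form gives 8. They agree.
Suppose the result is true for m = p, so S(p) = 2(p + 2)! - 4.
Then S(p+1) = S(p) + (2(p + 2)(p + 2)!) = (2(p + 2)! - 4) + (2(p + 2)(p + 2)!).
Simplifying, S(p+1) = 2((p+1) + 2)! - 4,
which is the closed form with m = p+1.
By induction, the statement is established for all m ≥ 1.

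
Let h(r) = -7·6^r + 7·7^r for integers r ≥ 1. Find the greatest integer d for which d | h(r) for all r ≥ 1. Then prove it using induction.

d = 7

Computing the first values: h(1) = 7 and h(2) = 91; gcd(7, 91) = 7, so d ≤ 7.
We prove 7 | -7·6^r + 7·7^r for all r ≥ 1 by induction on r.
When r = 1: h(1) = 7 = 7·(1), so 7 | h(1).
Inductive step: assume the claim holds for r = p, i.e. 7 | h(p). Then
h(p+1) − 7·h(p) = (-7·6^(p+1) + 7·7^(p+1)) − 7·(-7·6^p + 7·7^p) = (-7)·6^p·(6 − 7) = (7)·6^p. Since 7 | h(p) by the inductive hypothesis, 7 | 7·h(p); and 7 | 7 since 7 = 7·1. Therefore 7 | h(p+1).
This completes the induction.
Therefore the largest such d is 7.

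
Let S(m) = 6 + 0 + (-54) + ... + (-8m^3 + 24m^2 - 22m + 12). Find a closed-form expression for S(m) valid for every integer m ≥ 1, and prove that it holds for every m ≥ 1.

S(m) = -m(2m^3 - 4m^2 + m - 5)

We claim S(m) = -m(2m^3 - 4m^2 + m - 5) for all m ≥ 1.
For the base case m = 1: S(1) = 6, and the closed form gives 6. They agree.
Inductive step: suppose the statement holds for some k ≥ 1, so S(k) = k(-2k^3 + 4k^2 - k + 5).
Then S(k+1) = S(k) + (-8k^3 + 2k + 6) = (k(-2k^3 + 4k^2 - k + 5)) + (-8k^3 + 2k + 6).
Simplifying, S(k+1) = -(k + 1)(2k^3 + 2k^2 - k - 6) = -(k+1)(2(k+1)^3 - 4(k+1)^2 + (k+1) - 5),
which is the closed form with m = k+1.
This completes the induction.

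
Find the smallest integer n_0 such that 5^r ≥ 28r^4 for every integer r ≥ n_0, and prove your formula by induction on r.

n_0 = 7

At r = 6: 15625 < 36288, so the inequality fails and n_0 ≥ 7. We prove 5^r ≥ 28r^4 for all r ≥ 7.
Base step (r = 7): 5^r = 78125 and 28r^4 = 67228, so 78125 ≥ 67228.
For the inductive step, assume it holds for an arbitrary m ≥ 7, so 5^m ≥ 28m^4.
Then 5^(m + 1) = 5·(5^m) ≥ 5·(28m^4).
Also, for m ≥ 7 we have 5·(28m^4) ≥ 28(m+1)^4, since 5 ≥ (1 + 1/m)^4 for all m ≥ 7.
Combining, 5^(m + 1) ≥ 28(m+1)^4.
This completes the induction.
Hence the smallest such n_0 is 7.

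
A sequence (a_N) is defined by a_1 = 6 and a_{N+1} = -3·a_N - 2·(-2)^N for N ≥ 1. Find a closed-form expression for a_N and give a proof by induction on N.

Computing the first terms: a_1 = 6, a_2 = -14, a_3 = 34. This suggests a_N = (-2)^(N + 1) + 2(-3)^(N - 1).
Base case (N = 1): the formula gives 6 = 6 = a_1.
Inductive step: assume the claim holds for N = m, so a_m = (-2)^(m + 1) + 2(-3)^(m - 1).
Then a_{m+1} = -3·a_m - 2·(-2)^m = -3·((-2)^(m + 1) + 2(-3)^(m - 1)) - 2·(-2)^m = (-2)^(m + 2) + 2(-3)^m = (-2)^((m+1) + 1) + 2(-3)^((m+1) - 1),
which is the claimed formula at N = m+1.
This completes the induction.

a_N = (-2)^(N + 1) + 2(-3)^(N - 1)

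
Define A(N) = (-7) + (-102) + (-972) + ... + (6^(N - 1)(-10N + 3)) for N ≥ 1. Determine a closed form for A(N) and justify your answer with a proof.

A(N) = 6^N(-2N + 1) - 1

We claim A(N) = 6^N(-2N + 1) - 1 for all N ≥ 1.
For the base case N = 1: A(1) = -7, and the closed form gives -7. They agree.
For the inductive step, assume it holds for an arbitrary k ≥ 1, so A(k) = 6^k(-2k + 1) - 1.
Then A(k+1) = A(k) + (6^k(-10k - 7)) = (6^k(-2k + 1) - 1) + (6^k(-10k - 7)).
Simplifying, A(k+1) = -12·6^k·k - 6·6^k - 1 = 6^(k+1)(-2(k+1) + 1) - 1,
which is the closed form with N = k+1.
By induction, the statement is established for all N ≥ 1.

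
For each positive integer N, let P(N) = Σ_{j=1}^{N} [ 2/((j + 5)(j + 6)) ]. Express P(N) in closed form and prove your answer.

We claim P(N) = N/(3(N + 6)) for all N ≥ 1.
Base step (N = 1): P(1) = 1/21, and the closed form gives 1/21. They agree.
Inductive step: suppose the statement holds for some j ≥ 1, so P(j) = j/(3(j + 6)).
Then P(j+1) = P(j) + (2/((j + 6)(j + 7))) = (j/(3(j + 6))) + (2/((j + 6)(j + 7))).
Simplifying, P(j+1) = (j + 1)/(3(j + 7)) = (j+1)/(3((j+1) + 6)),
which is the closed form with N = j+1.
By the principle of mathematical induction, the result holds for all N ≥ 1.

P(N) = N/(3(N + 6))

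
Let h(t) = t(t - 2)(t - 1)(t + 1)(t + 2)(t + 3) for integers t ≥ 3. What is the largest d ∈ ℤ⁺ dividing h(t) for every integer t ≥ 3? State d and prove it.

d = 720

Computing the first values: h(3) = 720 and h(4) = 5040; gcd(720, 5040) = 720, so d ≤ 720.
We prove 720 | t(t - 2)(t - 1)(t + 1)(t + 2)(t + 3) for all t ≥ 3 by induction on t.
When t = 3: h(3) = 720 = 720·(1), so 720 | h(3).
Suppose the result is true for t = j, i.e. 720 | h(j). Then
h(j+1) − h(j) = (j-1)·j·(j+1)·(j+2)·(j+3)·(j+4) − (j-2)·(j-1)·j·(j+1)·(j+2)·(j+3) = (j-1)·j·(j+1)·(j+2)·(j+3)·[(j+4) − (j-2)] = 6·(j-1)·j·(j+1)·(j+2)·(j+3). The product of 5 consecutive integers is divisible by (5)! = 120, so h(j+1) − h(j) is divisible by 6·120 = 720. By the inductive hypothesis 720 | h(j), hence 720 | h(j+1).
Hence, by induction on t, the claim holds for every t ≥ 3.
Therefore the largest such d is 720.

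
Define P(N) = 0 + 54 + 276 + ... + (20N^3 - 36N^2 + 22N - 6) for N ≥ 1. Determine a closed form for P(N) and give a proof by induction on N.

P(N) = N(N - 1)(5N^2 + 3N + 1)

We claim P(N) = N(N - 1)(5N^2 + 3N + 1) for all N ≥ 1.
Base case (N = 1): P(1) = 0, and the closed form gives 0. They agree.
For the inductive step, assume it holds for an arbitrary k ≥ 1, so P(k) = k(5k^3 - 2k^2 - 2k - 1).
Then P(k+1) = P(k) + (2k(10k^2 + 12k + 5)) = (k(5k^3 - 2k^2 - 2k - 1)) + (2k(10k^2 + 12k + 5)).
Simplifying, P(k+1) = k(k + 1)(5k^2 + 13k + 9) = (k+1)((k+1) - 1)(5(k+1)^2 + 3(k+1) + 1),
which is the closed form with N = k+1.
This completes the induction.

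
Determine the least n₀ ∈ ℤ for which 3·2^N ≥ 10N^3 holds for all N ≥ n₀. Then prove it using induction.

n₀ = 13

At N = 12: 12288 < 17280, so the inequality fails and n₀ ≥ 13. We prove 3·2^N ≥ 10N^3 for all N ≥ 13.
When N = 13: 3·2^N = 24576 and 10N^3 = 21970, so 24576 ≥ 21970.
Inductive step: suppose the statement holds for some m ≥ 13, so 3·2^m ≥ 10m^3.
Then 3·2^(m + 1) = 2·(3·2^m) ≥ 2·(10m^3).
Also, for m ≥ 13 we have 2·(10m^3) ≥ 10(m+1)^3, since 2 ≥ (1 + 1/m)^3 for all m ≥ 13.
Combining, 3·2^(m + 1) ≥ 10(m+1)^3.
Hence, by induction on N, the claim holds for every N ≥ 13.
Hence the smallest such n₀ is 13.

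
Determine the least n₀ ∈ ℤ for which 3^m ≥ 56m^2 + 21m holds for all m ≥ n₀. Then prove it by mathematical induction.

At m = 7: 2187 < 2891, so the inequality fails and n₀ ≥ 8. We prove 3^m ≥ 56m^2 + 21m for all m ≥ 8.
Base case (m = 8): 3^m = 6561 and 56m^2 + 21m = 3752, so 6561 ≥ 3752.
Suppose the result is true for m = p, so 3^p ≥ 56p^2 + 21p.
Then 3^(p + 1) = 3·(3^p) ≥ 3·(56p^2 + 21p).
Also, for p ≥ 8 we have 3·(56p^2 + 21p) ≥ 56(p+1)^2 + 21(p+1), since 3·(56p^2 + 21p) − (56(p+1)^2 + 21(p+1)) = 112p^2 - 70p - 77, which is nonnegative for all p ≥ 8.
Combining, 3^(p + 1) ≥ 56(p+1)^2 + 21(p+1).
By induction, the statement is established for all m ≥ 8.
Hence the smallest such n₀ is 8.

n₀ = 8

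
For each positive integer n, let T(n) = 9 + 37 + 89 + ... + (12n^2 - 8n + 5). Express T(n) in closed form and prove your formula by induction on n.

T(n) = n(4n^2 + 2n + 3)

We claim T(n) = n(4n^2 + 2n + 3) for all n ≥ 1.
Base case (n = 1): T(1) = 9, and the closed form gives 9. They agree.
Suppose the result is true for n = p, so T(p) = p(4p^2 + 2p + 3).
Then T(p+1) = T(p) + (12p^2 + 16p + 9) = (p(4p^2 + 2p + 3)) + (12p^2 + 16p + 9).
Simplifying, T(p+1) = (p + 1)(4p^2 + 10p + 9) = (p+1)(4(p+1)^2 + 2(p+1) + 3),
which is the closed form with n = p+1.
Hence, by induction on n, the claim holds for every n ≥ 1.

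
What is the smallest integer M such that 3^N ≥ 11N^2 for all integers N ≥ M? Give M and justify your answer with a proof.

M = 6

At N = 5: 243 < 275, so the inequality fails and M ≥ 6. We prove 3^N ≥ 11N^2 for all N ≥ 6.
Base step (N = 6): 3^N = 729 and 11N^2 = 396, so 729 ≥ 396.
For the inductive step, assume it holds for an arbitrary r ≥ 6, so 3^r ≥ 11r^2.
Then 3^(r + 1) = 3·(3^r) ≥ 3·(11r^2).
Also, for r ≥ 6 we have 3·(11r^2) ≥ 11(r+1)^2, since 3 ≥ (1 + 1/r)^2 for all r ≥ 6.
Combining, 3^(r + 1) ≥ 11(r+1)^2.
By induction, the statement is established for all N ≥ 6.
Hence the smallest such M is 6.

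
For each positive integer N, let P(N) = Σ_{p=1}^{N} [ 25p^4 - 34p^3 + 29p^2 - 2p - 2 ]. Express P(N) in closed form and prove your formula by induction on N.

P(N) = N(5N^4 + 4N^3 + N^2 + 5N + 1)

We claim P(N) = N(5N^4 + 4N^3 + N^2 + 5N + 1) for all N ≥ 1.
When N = 1: P(1) = 16, and the closed form gives 16. They agree.
Inductive step: assume the claim holds for N = p, so P(p) = p(5p^4 + 4p^3 + p^2 + 5p + 1).
Then P(p+1) = P(p) + (25p^4 + 66p^3 + 77p^2 + 54p + 16) = (p(5p^4 + 4p^3 + p^2 + 5p + 1)) + (25p^4 + 66p^3 + 77p^2 + 54p + 16).
Simplifying, P(p+1) = (p + 1)(5p^4 + 24p^3 + 43p^2 + 39p + 16) = (p+1)(5(p+1)^4 + 4(p+1)^3 + (p+1)^2 + 5(p+1) + 1),
which is the closed form with N = p+1.
This completes the induction.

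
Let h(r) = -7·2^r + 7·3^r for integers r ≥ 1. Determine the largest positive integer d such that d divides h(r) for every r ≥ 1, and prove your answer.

Computing the first values: h(1) = 7 and h(2) = 35; gcd(7, 35) = 7, so d ≤ 7.
We prove 7 | -7·2^r + 7·3^r for all r ≥ 1 by induction on r.
When r = 1: h(1) = 7 = 7·(1), so 7 | h(1).
For the inductive step, assume it holds for an arbitrary i ≥ 1, i.e. 7 | h(i). Then
h(i+1) − 3·h(i) = (-7·2^(i+1) + 7·3^(i+1)) − 3·(-7·2^i + 7·3^i) = (-7)·2^i·(2 − 3) = (7)·2^i. Since 7 | h(i) by the inductive hypothesis, 7 | 3·h(i); and 7 | 7 since 7 = 7·1. Therefore 7 | h(i+1).
This completes the induction.
Therefore the largest such d is 7.

d = 7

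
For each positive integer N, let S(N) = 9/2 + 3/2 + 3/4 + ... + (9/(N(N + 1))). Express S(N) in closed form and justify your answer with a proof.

S(N) = 9N/(N + 1)

We claim S(N) = 9N/(N + 1) for all N ≥ 1.
For the base case N = 1: S(1) = 9/2, and the closed form gives 9/2. They agree.
For the inductive step, assume it holds for an arbitrary k ≥ 1, so S(k) = 9k/(k + 1).
Then S(k+1) = S(k) + (9/((k + 1)(k + 2))) = (9k/(k + 1)) + (9/((k + 1)(k + 2))).
Simplifying, S(k+1) = 9(k + 1)/(k + 2) = 9(k+1)/((k+1) + 1),
which is the closed form with N = k+1.
This completes the induction.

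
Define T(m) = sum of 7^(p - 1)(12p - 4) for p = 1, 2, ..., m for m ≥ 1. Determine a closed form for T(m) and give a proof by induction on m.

T(m) = 7^m(2m - 1) + 1

We claim T(m) = 7^m(2m - 1) + 1 for all m ≥ 1.
For the base case m = 1: T(1) = 8, and the closed form gives 8. They agree.
Inductive step: suppose the statement holds for some p ≥ 1, so T(p) = 7^p(2p - 1) + 1.
Then T(p+1) = T(p) + (7^p(12p + 8)) = (7^p(2p - 1) + 1) + (7^p(12p + 8)).
Simplifying, T(p+1) = 14·7^p·p + 7·7^p + 1 = 7^(p+1)(2(p+1) - 1) + 1,
which is the closed form with m = p+1.
This completes the induction.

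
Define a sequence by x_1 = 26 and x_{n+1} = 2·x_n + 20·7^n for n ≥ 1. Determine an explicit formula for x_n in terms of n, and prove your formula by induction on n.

x_n = -2^n + 4·7^n

Computing the first terms: x_1 = 26, x_2 = 192, x_3 = 1364. This suggests x_n = -2^n + 4·7^n.
For the base case n = 1: the formula gives 26 = 26 = x_1.
Inductive step: assume the claim holds for n = r, so x_r = -2^r + 4·7^r.
Then x_{r+1} = 2·x_r + 20·7^r = 2·(-2^r + 4·7^r) + 20·7^r = -2^(r + 1) + 4·7^(r + 1),
which is the claimed formula at n = r+1.
By induction, the statement is established for all n ≥ 1.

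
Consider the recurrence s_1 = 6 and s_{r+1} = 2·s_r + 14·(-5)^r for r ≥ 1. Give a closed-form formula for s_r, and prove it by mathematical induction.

Computing the first terms: s_1 = 6, s_2 = -58, s_3 = 234. This suggests s_r = -2(-5)^r - 2^(r + 1).
For the base case r = 1: the formula gives 6 = 6 = s_1.
Inductive step: suppose the statement holds for some m ≥ 1, so s_m = -2(-5)^m - 2^(m + 1).
Then s_{m+1} = 2·s_m + 14·(-5)^m = 2·(-2(-5)^m - 2^(m + 1)) + 14·(-5)^m = -2(-5)^(m + 1) - 2^(m + 2) = -2(-5)^(m+1) - 2^((m+1) + 1),
which is the claimed formula at r = m+1.
By the principle of mathematical induction, the result holds for all r ≥ 1.

s_r = -2(-5)^r - 2^(r + 1)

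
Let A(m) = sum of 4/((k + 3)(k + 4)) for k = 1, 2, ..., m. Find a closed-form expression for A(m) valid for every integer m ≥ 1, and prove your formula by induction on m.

A(m) = m/(m + 4)

We claim A(m) = m/(m + 4) for all m ≥ 1.
When m = 1: A(1) = 1/5, and the closed form gives 1/5. They agree.
For the inductive step, assume it holds for an arbitrary k ≥ 1, so A(k) = k/(k + 4).
Then A(k+1) = A(k) + (4/((k + 4)(k + 5))) = (k/(k + 4)) + (4/((k + 4)(k + 5))).
Simplifying, A(k+1) = (k + 1)/(k + 5) = (k+1)/((k+1) + 4),
which is the closed form with m = k+1.
By the principle of mathematical induction, the result holds for all m ≥ 1.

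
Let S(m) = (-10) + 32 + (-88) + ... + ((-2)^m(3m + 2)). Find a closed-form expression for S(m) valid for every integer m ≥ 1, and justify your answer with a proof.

We claim S(m) = 2(-2)^m(m + 1) - 2 for all m ≥ 1.
Base step (m = 1): S(1) = -10, and the closed form gives -10. They agree.
Suppose the result is true for m = k, so S(k) = 2(-2)^k(k + 1) - 2.
Then S(k+1) = S(k) + ((-2)^(k + 1)(3k + 5)) = (2(-2)^k(k + 1) - 2) + ((-2)^(k + 1)(3k + 5)).
Simplifying, S(k+1) = -4(-2)^k·k - 8(-2)^k - 2 = 2(-2)^(k+1)((k+1) + 1) - 2,
which is the closed form with m = k+1.
By induction, the statement is established for all m ≥ 1.

S(m) = 2(-2)^m(m + 1) - 2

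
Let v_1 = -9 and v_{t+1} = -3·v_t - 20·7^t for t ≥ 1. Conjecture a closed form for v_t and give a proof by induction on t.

v_t = 5(-3)^(t - 1) - 2·7^t

Computing the first terms: v_1 = -9, v_2 = -113, v_3 = -641. This suggests v_t = 5(-3)^(t - 1) - 2·7^t.
When t = 1: the formula gives -9 = -9 = v_1.
Inductive step: suppose the statement holds for some p ≥ 1, so v_p = 5(-3)^(p - 1) - 2·7^p.
Then v_{p+1} = -3·v_p - 20·7^p = -3·(5(-3)^(p - 1) - 2·7^p) - 20·7^p = 5(-3)^p - 2·7^(p + 1) = 5(-3)^((p+1) - 1) - 2·7^(p+1),
which is the claimed formula at t = p+1.
Hence, by induction on t, the claim holds for every t ≥ 1.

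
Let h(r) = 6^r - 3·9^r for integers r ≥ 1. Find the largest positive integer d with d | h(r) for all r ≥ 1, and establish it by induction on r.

Computing the first values: h(1) = -21 and h(2) = -207; gcd(-21, -207) = 3, so d ≤ 3.
We prove 3 | 6^r - 3·9^r for all r ≥ 1 by induction on r.
Base case (r = 1): h(1) = -21 = 3·(-7), so 3 | h(1).
Inductive step: suppose the statement holds for some k ≥ 1, i.e. 3 | h(k). Then
h(k+1) − 9·h(k) = (6^(k+1) - 3·9^(k+1)) − 9·(6^k - 3·9^k) = (1)·6^k·(6 − 9) = (-3)·6^k. Since 3 | h(k) by the inductive hypothesis, 3 | 9·h(k); and 3 | -3 since -3 = 3·-1. Therefore 3 | h(k+1).
This completes the induction.
Therefore the largest such d is 3.

d = 3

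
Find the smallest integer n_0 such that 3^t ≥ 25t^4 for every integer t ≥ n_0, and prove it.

n_0 = 12

At t = 11: 177147 < 366025, so the inequality fails and n_0 ≥ 12. We prove 3^t ≥ 25t^4 for all t ≥ 12.
For the base case t = 12: 3^t = 531441 and 25t^4 = 518400, so 531441 ≥ 518400.
Inductive step: suppose the statement holds for some j ≥ 12, so 3^j ≥ 25j^4.
Then 3^(j + 1) = 3·(3^j) ≥ 3·(25j^4).
Also, for j ≥ 12 we have 3·(25j^4) ≥ 25(j+1)^4, since 3 ≥ (1 + 1/j)^4 for all j ≥ 12.
Combining, 3^(j + 1) ≥ 25(j+1)^4.
By the principle of mathematical induction, the result holds for all t ≥ 12.
Hence the smallest such n_0 is 12.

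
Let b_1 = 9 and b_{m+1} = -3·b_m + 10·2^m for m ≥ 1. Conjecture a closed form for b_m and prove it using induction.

b_m = 5(-3)^(m - 1) + 2^(m + 1)

Computing the first terms: b_1 = 9, b_2 = -7, b_3 = 61. This suggests b_m = 5(-3)^(m - 1) + 2^(m + 1).
Base case (m = 1): the formula gives 9 = 9 = b_1.
Suppose the result is true for m = j, so b_j = 5(-3)^(j - 1) + 2^(j + 1).
Then b_{j+1} = -3·b_j + 10·2^j = -3·(5(-3)^(j - 1) + 2^(j + 1)) + 10·2^j = 5(-3)^j + 2^(j + 2) = 5(-3)^((j+1) - 1) + 2^((j+1) + 1),
which is the claimed formula at m = j+1.
By induction, the statement is established for all m ≥ 1.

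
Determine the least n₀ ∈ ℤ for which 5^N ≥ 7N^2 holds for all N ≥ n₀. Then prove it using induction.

At N = 2: 25 < 28, so the inequality fails and n₀ ≥ 3. We prove 5^N ≥ 7N^2 for all N ≥ 3.
When N = 3: 5^N = 125 and 7N^2 = 63, so 125 ≥ 63.
Inductive step: suppose the statement holds for some i ≥ 3, so 5^i ≥ 7i^2.
Then 5^(i + 1) = 5·(5^i) ≥ 5·(7i^2).
Also, for i ≥ 3 we have 5·(7i^2) ≥ 7(i+1)^2, since 5 ≥ (1 + 1/i)^2 for all i ≥ 3.
Combining, 5^(i + 1) ≥ 7(i+1)^2.
Hence, by induction on N, the claim holds for every N ≥ 3.
Hence the smallest such n₀ is 3.

n₀ = 3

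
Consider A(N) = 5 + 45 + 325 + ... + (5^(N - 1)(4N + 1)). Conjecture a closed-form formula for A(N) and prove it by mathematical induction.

We claim A(N) = 5^N·N for all N ≥ 1.
When N = 1: A(1) = 5, and the closed form gives 5. They agree.
Inductive step: assume the claim holds for N = r, so A(r) = 5^r·r.
Then A(r+1) = A(r) + (5^r(4r + 5)) = (5^r·r) + (5^r(4r + 5)).
Simplifying, A(r+1) = 5^(r + 1)(r + 1) = 5^(r+1)·(r+1),
which is the closed form with N = r+1.
By induction, the statement is established for all N ≥ 1.

A(N) = 5^N·N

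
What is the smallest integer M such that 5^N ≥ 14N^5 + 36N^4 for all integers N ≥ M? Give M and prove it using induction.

M = 9

At N = 8: 390625 < 606208, so the inequality fails and M ≥ 9. We prove 5^N ≥ 14N^5 + 36N^4 for all N ≥ 9.
Base step (N = 9): 5^N = 1953125 and 14N^5 + 36N^4 = 1062882, so 1953125 ≥ 1062882.
Inductive step: assume the claim holds for N = k, so 5^k ≥ 14k^5 + 36k^4.
Then 5^(k + 1) = 5·(5^k) ≥ 5·(14k^5 + 36k^4).
Also, for k ≥ 9 we have 5·(14k^5 + 36k^4) ≥ 14(k+1)^5 + 36(k+1)^4, since 5·(14k^5 + 36k^4) − (14(k+1)^5 + 36(k+1)^4) = 56k^5 + 74k^4 - 284k^3 - 356k^2 - 214k - 50, which is nonnegative for all k ≥ 9.
Combining, 5^(k + 1) ≥ 14(k+1)^5 + 36(k+1)^4.
By induction, the statement is established for all N ≥ 9.
Hence the smallest such M is 9.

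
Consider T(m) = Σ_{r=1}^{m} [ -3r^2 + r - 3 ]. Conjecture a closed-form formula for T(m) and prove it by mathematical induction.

We claim T(m) = -m(m^2 + m + 3) for all m ≥ 1.
When m = 1: T(1) = -5, and the closed form gives -5. They agree.
Inductive step: assume the claim holds for m = r, so T(r) = r(-r^2 - r - 3).
Then T(r+1) = T(r) + (r - 3(r + 1)^2 - 2) = (r(-r^2 - r - 3)) + (r - 3(r + 1)^2 - 2).
Simplifying, T(r+1) = -(r + 1)(r^2 + 3r + 5) = -(r+1)((r+1)^2 + (r+1) + 3),
which is the closed form with m = r+1.
By induction, the statement is established for all m ≥ 1.

T(m) = -m(m^2 + m + 3)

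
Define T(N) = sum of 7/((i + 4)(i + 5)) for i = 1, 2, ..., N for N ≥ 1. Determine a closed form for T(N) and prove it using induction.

We claim T(N) = 7N/(5(N + 5)) for all N ≥ 1.
Base case (N = 1): T(1) = 7/30, and the closed form gives 7/30. They agree.
Inductive step: suppose the statement holds for some i ≥ 1, so T(i) = 7i/(5(i + 5)).
Then T(i+1) = T(i) + (7/((i + 5)(i + 6))) = (7i/(5(i + 5))) + (7/((i + 5)(i + 6))).
Simplifying, T(i+1) = 7(i + 1)/(5(i + 6)) = 7(i+1)/(5((i+1) + 5)),
which is the closed form with N = i+1.
Hence, by induction on N, the claim holds for every N ≥ 1.

T(N) = 7N/(5(N + 5))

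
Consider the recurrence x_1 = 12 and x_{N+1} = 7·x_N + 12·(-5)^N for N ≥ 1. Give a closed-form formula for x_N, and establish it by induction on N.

x_N = -(-5)^N + 7^N

Computing the first terms: x_1 = 12, x_2 = 24, x_3 = 468. This suggests x_N = -(-5)^N + 7^N.
Base step (N = 1): the formula gives 12 = 12 = x_1.
For the inductive step, assume it holds for an arbitrary m ≥ 1, so x_m = -(-5)^m + 7^m.
Then x_{m+1} = 7·x_m + 12·(-5)^m = 7·(-(-5)^m + 7^m) + 12·(-5)^m = -(-5)^(m + 1) + 7^(m + 1),
which is the claimed formula at N = m+1.
By induction, the statement is established for all N ≥ 1.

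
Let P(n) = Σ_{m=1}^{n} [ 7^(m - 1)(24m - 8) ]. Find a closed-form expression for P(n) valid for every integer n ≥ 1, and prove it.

P(n) = 2·7^n(2n - 1) + 2

We claim P(n) = 2·7^n(2n - 1) + 2 for all n ≥ 1.
Base step (n = 1): P(1) = 16, and the closed form gives 16. They agree.
Suppose the result is true for n = m, so P(m) = 2·7^m(2m - 1) + 2.
Then P(m+1) = P(m) + (7^m(24m + 16)) = (2·7^m(2m - 1) + 2) + (7^m(24m + 16)).
Simplifying, P(m+1) = 28·7^m·m + 14·7^m + 2 = 2·7^(m+1)(2(m+1) - 1) + 2,
which is the closed form with n = m+1.
Hence, by induction on n, the claim holds for every n ≥ 1.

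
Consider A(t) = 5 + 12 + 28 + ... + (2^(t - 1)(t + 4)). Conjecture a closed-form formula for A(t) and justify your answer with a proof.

A(t) = 2^t(t + 3) - 3

We claim A(t) = 2^t(t + 3) - 3 for all t ≥ 1.
When t = 1: A(1) = 5, and the closed form gives 5. They agree.
For the inductive step, assume it holds for an arbitrary i ≥ 1, so A(i) = 2^i(i + 3) - 3.
Then A(i+1) = A(i) + (2^i(i + 5)) = (2^i(i + 3) - 3) + (2^i(i + 5)).
Simplifying, A(i+1) = 2^(i + 1)i + 2^(i + 3) - 3 = 2^(i+1)((i+1) + 3) - 3,
which is the closed form with t = i+1.
This completes the induction.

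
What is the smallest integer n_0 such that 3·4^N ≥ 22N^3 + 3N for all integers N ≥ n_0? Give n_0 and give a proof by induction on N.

n_0 = 5

At N = 4: 768 < 1420, so the inequality fails and n_0 ≥ 5. We prove 3·4^N ≥ 22N^3 + 3N for all N ≥ 5.
When N = 5: 3·4^N = 3072 and 22N^3 + 3N = 2765, so 3072 ≥ 2765.
Inductive step: suppose the statement holds for some j ≥ 5, so 3·4^j ≥ 22j^3 + 3j.
Then 3·4^(j + 1) = 4·(3·4^j) ≥ 4·(22j^3 + 3j).
Also, for j ≥ 5 we have 4·(22j^3 + 3j) ≥ 22(j+1)^3 + 3(j+1), since 4·(22j^3 + 3j) − (22(j+1)^3 + 3(j+1)) = 66j^3 - 66j^2 - 57j - 25, which is nonnegative for all j ≥ 5.
Combining, 3·4^(j + 1) ≥ 22(j+1)^3 + 3(j+1).
Hence, by induction on N, the claim holds for every N ≥ 5.
Hence the smallest such n_0 is 5.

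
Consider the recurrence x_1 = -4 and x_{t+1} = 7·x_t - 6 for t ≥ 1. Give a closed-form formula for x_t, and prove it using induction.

x_t = -5·7^(t - 1) + 1

Computing the first terms: x_1 = -4, x_2 = -34, x_3 = -244. This suggests x_t = -5·7^(t - 1) + 1.
Base case (t = 1): the formula gives -4 = -4 = x_1.
For the inductive step, assume it holds for an arbitrary r ≥ 1, so x_r = -5·7^(r - 1) + 1.
Then x_{r+1} = 7·x_r - 6 = 7·(-5·7^(r - 1) + 1) - 6 = -5·7^r + 1 = -5·7^((r+1) - 1) + 1,
which is the claimed formula at t = r+1.
Hence, by induction on t, the claim holds for every t ≥ 1.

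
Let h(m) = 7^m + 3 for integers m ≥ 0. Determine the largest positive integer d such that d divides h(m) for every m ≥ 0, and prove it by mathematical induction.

d = 2

Computing the first values: h(0) = 4 and h(1) = 10; gcd(4, 10) = 2, so d ≤ 2.
We prove 2 | 7^m + 3 for all m ≥ 0 by induction on m.
Base case (m = 0): h(0) = 4 = 2·(2), so 2 | h(0).
Inductive step: suppose the statement holds for some i ≥ 0, i.e. 2 | h(i). Then
h(i+1) = 7^(i+1) + 3 = 7·(7^i + 3) - 18 = 7·h(i) - 18. The first term is divisible by 2 by the inductive hypothesis, and -18 is divisible by 2. Hence 2 | h(i+1).
This completes the induction.
Therefore the largest such d is 2.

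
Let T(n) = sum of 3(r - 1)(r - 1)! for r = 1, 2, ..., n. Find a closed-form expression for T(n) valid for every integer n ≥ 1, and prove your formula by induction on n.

We claim T(n) = 3n! - 3 for all n ≥ 1.
Base step (n = 1): T(1) = 0, and the closed form gives 0. They agree.
For the inductive step, assume it holds for an arbitrary r ≥ 1, so T(r) = 3r! - 3.
Then T(r+1) = T(r) + (3r·r!) = (3r! - 3) + (3r·r!).
Simplifying, T(r+1) = 3(r+1)! - 3,
which is the closed form with n = r+1.
By induction, the statement is established for all n ≥ 1.

T(n) = 3n! - 3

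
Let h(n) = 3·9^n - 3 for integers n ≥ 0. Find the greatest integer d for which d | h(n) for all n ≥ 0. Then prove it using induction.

Computing the first values: h(0) = 0 and h(1) = 24; gcd(0, 24) = 24, so d ≤ 24.
We prove 24 | 3·9^n - 3 for all n ≥ 0 by induction on n.
Base step (n = 0): h(0) = 0 = 24·(0), so 24 | h(0).
Suppose the result is true for n = m, i.e. 24 | h(m). Then
h(m+1) = 3·9^(m+1) - 3 = 9·(3·9^m - 3) + 24 = 9·h(m) + 24. The first term is divisible by 24 by the inductive hypothesis, and 24 is divisible by 24. Hence 24 | h(m+1).
Hence, by induction on n, the claim holds for every n ≥ 0.
Therefore the largest such d is 24.

d = 24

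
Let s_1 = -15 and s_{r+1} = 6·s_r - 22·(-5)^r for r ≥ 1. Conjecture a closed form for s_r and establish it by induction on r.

Computing the first terms: s_1 = -15, s_2 = 20, s_3 = -430. This suggests s_r = 2(-5)^r - 5·6^(r - 1).
Base step (r = 1): the formula gives -15 = -15 = s_1.
Inductive step: assume the claim holds for r = i, so s_i = 2(-5)^i - 5·6^(i - 1).
Then s_{i+1} = 6·s_i - 22·(-5)^i = 6·(2(-5)^i - 5·6^(i - 1)) - 22·(-5)^i = 2(-5)^(i + 1) - 5·6^i = 2(-5)^(i+1) - 5·6^((i+1) - 1),
which is the claimed formula at r = i+1.
By induction, the statement is established for all r ≥ 1.

s_r = 2(-5)^r - 5·6^(r - 1)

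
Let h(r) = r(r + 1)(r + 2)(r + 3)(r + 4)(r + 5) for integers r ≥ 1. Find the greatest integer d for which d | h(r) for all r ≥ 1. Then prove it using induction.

d = 720

Computing the first values: h(1) = 720 and h(2) = 5040; gcd(720, 5040) = 720, so d ≤ 720.
We prove 720 | r(r + 1)(r + 2)(r + 3)(r + 4)(r + 5) for all r ≥ 1 by induction on r.
For the base case r = 1: h(1) = 720 = 720·(1), so 720 | h(1).
Suppose the result is true for r = k, i.e. 720 | h(k). Then
h(k+1) − h(k) = (k+1)·(k+2)·(k+3)·(k+4)·(k+5)·(k+6) − k·(k+1)·(k+2)·(k+3)·(k+4)·(k+5) = (k+1)·(k+2)·(k+3)·(k+4)·(k+5)·[(k+6) − k] = 6·(k+1)·(k+2)·(k+3)·(k+4)·(k+5). The product of 5 consecutive integers is divisible by (5)! = 120, so h(k+1) − h(k) is divisible by 6·120 = 720. By the inductive hypothesis 720 | h(k), hence 720 | h(k+1).
By the principle of mathematical induction, the result holds for all r ≥ 1.
Therefore the largest such d is 720.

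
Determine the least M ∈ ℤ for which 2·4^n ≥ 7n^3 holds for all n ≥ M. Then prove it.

M = 4

At n = 3: 128 < 189, so the inequality fails and M ≥ 4. We prove 2·4^n ≥ 7n^3 for all n ≥ 4.
Base step (n = 4): 2·4^n = 512 and 7n^3 = 448, so 512 ≥ 448.
For the inductive step, assume it holds for an arbitrary p ≥ 4, so 2·4^p ≥ 7p^3.
Then 2·4^(p + 1) = 4·(2·4^p) ≥ 4·(7p^3).
Also, for p ≥ 4 we have 4·(7p^3) ≥ 7(p+1)^3, since 4 ≥ (1 + 1/p)^3 for all p ≥ 4.
Combining, 2·4^(p + 1) ≥ 7(p+1)^3.
Hence, by induction on n, the claim holds for every n ≥ 4.
Hence the smallest such M is 4.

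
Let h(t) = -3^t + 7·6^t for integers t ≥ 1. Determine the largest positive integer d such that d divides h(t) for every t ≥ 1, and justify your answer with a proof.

Computing the first values: h(1) = 39 and h(2) = 243; gcd(39, 243) = 3, so d ≤ 3.
We prove 3 | -3^t + 7·6^t for all t ≥ 1 by induction on t.
Base case (t = 1): h(1) = 39 = 3·(13), so 3 | h(1).
Inductive step: assume the claim holds for t = i, i.e. 3 | h(i). Then
h(i+1) − 6·h(i) = (-3^(i+1) + 7·6^(i+1)) − 6·(-3^i + 7·6^i) = (-1)·3^i·(3 − 6) = (3)·3^i. Since 3 | h(i) by the inductive hypothesis, 3 | 6·h(i); and 3 | 3 since 3 = 3·1. Therefore 3 | h(i+1).
This completes the induction.
Therefore the largest such d is 3.

d = 3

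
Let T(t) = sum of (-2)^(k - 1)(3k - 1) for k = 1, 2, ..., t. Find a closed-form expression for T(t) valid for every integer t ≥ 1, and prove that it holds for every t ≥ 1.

T(t) = -(-2)^t·t

We claim T(t) = -(-2)^t·t for all t ≥ 1.
Base case (t = 1): T(1) = 2, and the closed form gives 2. They agree.
Suppose the result is true for t = k, so T(k) = -(-2)^k·k.
Then T(k+1) = T(k) + ((-2)^k(3k + 2)) = (-(-2)^k·k) + ((-2)^k(3k + 2)).
Simplifying, T(k+1) = 2(-2)^k(k + 1) = -(-2)^(k+1)·(k+1),
which is the closed form with t = k+1.
By induction, the statement is established for all t ≥ 1.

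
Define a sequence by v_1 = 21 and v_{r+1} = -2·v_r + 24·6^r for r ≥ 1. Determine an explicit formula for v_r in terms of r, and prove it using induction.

v_r = 3(-2)^(r - 1) + 3·6^r

Computing the first terms: v_1 = 21, v_2 = 102, v_3 = 660. This suggests v_r = 3(-2)^(r - 1) + 3·6^r.
For the base case r = 1: the formula gives 21 = 21 = v_1.
Suppose the result is true for r = k, so v_k = 3(-2)^(k - 1) + 3·6^k.
Then v_{k+1} = -2·v_k + 24·6^k = -2·(3(-2)^(k - 1) + 3·6^k) + 24·6^k = 3(-2)^k + 3·6^(k + 1) = 3(-2)^((k+1) - 1) + 3·6^(k+1),
which is the claimed formula at r = k+1.
This completes the induction.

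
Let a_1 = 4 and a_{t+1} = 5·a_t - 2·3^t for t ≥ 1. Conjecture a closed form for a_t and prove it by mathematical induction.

Computing the first terms: a_1 = 4, a_2 = 14, a_3 = 52. This suggests a_t = 3^t + 5^(t - 1).
Base step (t = 1): the formula gives 4 = 4 = a_1.
Suppose the result is true for t = i, so a_i = 3^i + 5^(i - 1).
Then a_{i+1} = 5·a_i - 2·3^i = 5·(3^i + 5^(i - 1)) - 2·3^i = 3^(i + 1) + 5^i = 3^(i+1) + 5^((i+1) - 1),
which is the claimed formula at t = i+1.
By the principle of mathematical induction, the result holds for all t ≥ 1.

a_t = 3^t + 5^(t - 1)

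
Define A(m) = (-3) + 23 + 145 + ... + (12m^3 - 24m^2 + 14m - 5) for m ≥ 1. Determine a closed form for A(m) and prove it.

A(m) = m(3m^3 - 2m^2 - 2m - 2)

We claim A(m) = m(3m^3 - 2m^2 - 2m - 2) for all m ≥ 1.
Base case (m = 1): A(1) = -3, and the closed form gives -3. They agree.
Inductive step: assume the claim holds for m = p, so A(p) = p(3p^3 - 2p^2 - 2p - 2).
Then A(p+1) = A(p) + (12p^3 + 12p^2 + 2p - 3) = (p(3p^3 - 2p^2 - 2p - 2)) + (12p^3 + 12p^2 + 2p - 3).
Simplifying, A(p+1) = (p + 1)(3p^3 + 7p^2 + 3p - 3) = (p+1)(3(p+1)^3 - 2(p+1)^2 - 2(p+1) - 2),
which is the closed form with m = p+1.
By induction, the statement is established for all m ≥ 1.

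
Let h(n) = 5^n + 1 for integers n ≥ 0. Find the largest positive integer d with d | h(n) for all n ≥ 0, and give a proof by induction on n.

Computing the first values: h(0) = 2 and h(1) = 6; gcd(2, 6) = 2, so d ≤ 2.
We prove 2 | 5^n + 1 for all n ≥ 0 by induction on n.
Base case (n = 0): h(0) = 2 = 2·(1), so 2 | h(0).
For the inductive step, assume it holds for an arbitrary p ≥ 0, i.e. 2 | h(p). Then
h(p+1) = 5^(p+1) + 1 = 5·(5^p + 1) - 4 = 5·h(p) - 4. The first term is divisible by 2 by the inductive hypothesis, and -4 is divisible by 2. Hence 2 | h(p+1).
This completes the induction.
Therefore the largest such d is 2.

d = 2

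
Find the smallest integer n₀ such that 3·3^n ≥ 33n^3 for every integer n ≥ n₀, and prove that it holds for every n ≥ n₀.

At n = 7: 6561 < 11319, so the inequality fails and n₀ ≥ 8. We prove 3·3^n ≥ 33n^3 for all n ≥ 8.
When n = 8: 3·3^n = 19683 and 33n^3 = 16896, so 19683 ≥ 16896.
For the inductive step, assume it holds for an arbitrary i ≥ 8, so 3·3^i ≥ 33i^3.
Then 3·3^(i + 1) = 3·(3·3^i) ≥ 3·(33i^3).
Also, for i ≥ 8 we have 3·(33i^3) ≥ 33(i+1)^3, since 3 ≥ (1 + 1/i)^3 for all i ≥ 8.
Combining, 3·3^(i + 1) ≥ 33(i+1)^3.
This completes the induction.
Hence the smallest such n₀ is 8.

n₀ = 8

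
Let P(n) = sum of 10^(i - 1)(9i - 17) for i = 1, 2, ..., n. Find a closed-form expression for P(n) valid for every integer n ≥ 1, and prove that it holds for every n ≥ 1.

P(n) = 10^n(n - 2) + 2

We claim P(n) = 10^n(n - 2) + 2 for all n ≥ 1.
For the base case n = 1: P(1) = -8, and the closed form gives -8. They agree.
Inductive step: assume the claim holds for n = i, so P(i) = 10^i(i - 2) + 2.
Then P(i+1) = P(i) + (10^i(9i - 8)) = (10^i(i - 2) + 2) + (10^i(9i - 8)).
Simplifying, P(i+1) = 10·10^i·i - 10·10^i + 2 = 10^(i+1)((i+1) - 2) + 2,
which is the closed form with n = i+1.
By induction, the statement is established for all n ≥ 1.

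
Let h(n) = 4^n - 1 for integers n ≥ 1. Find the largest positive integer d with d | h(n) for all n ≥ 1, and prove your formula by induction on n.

d = 3

Computing the first values: h(1) = 3 and h(2) = 15; gcd(3, 15) = 3, so d ≤ 3.
We prove 3 | 4^n - 1 for all n ≥ 1 by induction on n.
For the base case n = 1: h(1) = 3 = 3·(1), so 3 | h(1).
Inductive step: suppose the statement holds for some i ≥ 1, i.e. 3 | h(i). Then
4^{i+1} − 1^{i+1} = 4·4^i − 1·1^i = 4·(4^i − 1^i) + (3)·1^i. The first term is divisible by 3 by the inductive hypothesis, and the second term (3)·1^i is divisible by 3 since 3 | 3. Hence 3 | h(i+1).
Hence, by induction on n, the claim holds for every n ≥ 1.
Therefore the largest such d is 3.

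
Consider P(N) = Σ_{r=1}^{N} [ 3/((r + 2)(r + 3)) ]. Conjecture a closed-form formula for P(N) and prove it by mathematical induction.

We claim P(N) = N/(N + 3) for all N ≥ 1.
Base case (N = 1): P(1) = 1/4, and the closed form gives 1/4. They agree.
Suppose the result is true for N = r, so P(r) = r/(r + 3).
Then P(r+1) = P(r) + (3/((r + 3)(r + 4))) = (r/(r + 3)) + (3/((r + 3)(r + 4))).
Simplifying, P(r+1) = (r + 1)/(r + 4) = (r+1)/((r+1) + 3),
which is the closed form with N = r+1.
By induction, the statement is established for all N ≥ 1.

P(N) = N/(N + 3)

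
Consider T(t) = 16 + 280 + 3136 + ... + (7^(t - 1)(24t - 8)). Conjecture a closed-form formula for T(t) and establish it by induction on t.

T(t) = 2·7^t(2t - 1) + 2

We claim T(t) = 2·7^t(2t - 1) + 2 for all t ≥ 1.
For the base case t = 1: T(1) = 16, and the closed form gives 16. They agree.
Suppose the result is true for t = r, so T(r) = 2·7^r(2r - 1) + 2.
Then T(r+1) = T(r) + (7^r(24r + 16)) = (2·7^r(2r - 1) + 2) + (7^r(24r + 16)).
Simplifying, T(r+1) = 28·7^r·r + 14·7^r + 2 = 2·7^(r+1)(2(r+1) - 1) + 2,
which is the closed form with t = r+1.
By induction, the statement is established for all t ≥ 1.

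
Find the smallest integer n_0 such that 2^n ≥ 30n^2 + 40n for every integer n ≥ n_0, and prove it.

At n = 12: 4096 < 4800, so the inequality fails and n_0 ≥ 13. We prove 2^n ≥ 30n^2 + 40n for all n ≥ 13.
For the base case n = 13: 2^n = 8192 and 30n^2 + 40n = 5590, so 8192 ≥ 5590.
For the inductive step, assume it holds for an arbitrary p ≥ 13, so 2^p ≥ 30p^2 + 40p.
Then 2^(p + 1) = 2·(2^p) ≥ 2·(30p^2 + 40p).
Also, for p ≥ 13 we have 2·(30p^2 + 40p) ≥ 30(p+1)^2 + 40(p+1), since 2·(30p^2 + 40p) − (30(p+1)^2 + 40(p+1)) = 30p^2 - 20p - 70, which is nonnegative for all p ≥ 13.
Combining, 2^(p + 1) ≥ 30(p+1)^2 + 40(p+1).
Hence, by induction on n, the claim holds for every n ≥ 13.
Hence the smallest such n_0 is 13.

n_0 = 13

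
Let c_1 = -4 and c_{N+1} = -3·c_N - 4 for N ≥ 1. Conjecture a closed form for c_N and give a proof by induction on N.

c_N = (-3)^N - 1

Computing the first terms: c_1 = -4, c_2 = 8, c_3 = -28. This suggests c_N = (-3)^N - 1.
Base step (N = 1): the formula gives -4 = -4 = c_1.
Suppose the result is true for N = i, so c_i = (-3)^i - 1.
Then c_{i+1} = -3·c_i - 4 = -3·((-3)^i - 1) - 4 = (-3)^(i + 1) - 1,
which is the claimed formula at N = i+1.
By the principle of mathematical induction, the result holds for all N ≥ 1.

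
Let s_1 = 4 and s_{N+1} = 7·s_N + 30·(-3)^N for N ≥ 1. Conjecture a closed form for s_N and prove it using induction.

s_N = (-3)^(N + 1) - 5·7^(N - 1)

Computing the first terms: s_1 = 4, s_2 = -62, s_3 = -164. This suggests s_N = (-3)^(N + 1) - 5·7^(N - 1).
For the base case N = 1: the formula gives 4 = 4 = s_1.
Suppose the result is true for N = j, so s_j = (-3)^(j + 1) - 5·7^(j - 1).
Then s_{j+1} = 7·s_j + 30·(-3)^j = 7·((-3)^(j + 1) - 5·7^(j - 1)) + 30·(-3)^j = (-3)^(j + 2) - 5·7^j = (-3)^((j+1) + 1) - 5·7^((j+1) - 1),
which is the claimed formula at N = j+1.
This completes the induction.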